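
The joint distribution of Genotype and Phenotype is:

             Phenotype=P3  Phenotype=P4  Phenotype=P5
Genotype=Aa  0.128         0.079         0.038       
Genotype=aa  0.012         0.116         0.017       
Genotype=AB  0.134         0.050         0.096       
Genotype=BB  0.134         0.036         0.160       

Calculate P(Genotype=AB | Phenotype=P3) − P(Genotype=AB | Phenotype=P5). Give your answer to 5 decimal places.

0.01975

P(Phenotype=P3) = 0.128 + 0.012 + 0.134 + 0.134 = 0.408; P(Genotype=AB | Phenotype=P3) = 0.134/0.408 = 0.328431.
P(Phenotype=P5) = 0.038 + 0.017 + 0.096 + 0.160 = 0.311; P(Genotype=AB | Phenotype=P5) = 0.096/0.311 = 0.308682.
Difference = 0.01975.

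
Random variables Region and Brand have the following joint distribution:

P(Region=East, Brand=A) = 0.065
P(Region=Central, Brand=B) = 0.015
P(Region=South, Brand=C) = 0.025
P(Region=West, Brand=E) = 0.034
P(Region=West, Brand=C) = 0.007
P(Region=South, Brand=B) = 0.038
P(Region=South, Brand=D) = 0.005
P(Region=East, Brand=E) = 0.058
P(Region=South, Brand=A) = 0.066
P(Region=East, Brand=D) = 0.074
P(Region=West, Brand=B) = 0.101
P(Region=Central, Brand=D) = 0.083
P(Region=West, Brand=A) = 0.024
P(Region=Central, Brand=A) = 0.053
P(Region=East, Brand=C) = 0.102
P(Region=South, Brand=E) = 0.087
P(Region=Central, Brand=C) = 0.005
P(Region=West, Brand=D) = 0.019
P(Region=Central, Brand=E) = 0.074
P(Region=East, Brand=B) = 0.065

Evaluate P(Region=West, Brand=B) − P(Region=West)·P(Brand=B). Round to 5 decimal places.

0.06049

P(Region=West) = 0.024 + 0.101 + 0.007 + 0.019 + 0.034 = 0.185.
P(Brand=B) = 0.038 + 0.065 + 0.101 + 0.015 = 0.219.
P(Region=West, Brand=B) − P(Region=West)P(Brand=B) = 0.101 − 0.185×0.219 = 0.06049.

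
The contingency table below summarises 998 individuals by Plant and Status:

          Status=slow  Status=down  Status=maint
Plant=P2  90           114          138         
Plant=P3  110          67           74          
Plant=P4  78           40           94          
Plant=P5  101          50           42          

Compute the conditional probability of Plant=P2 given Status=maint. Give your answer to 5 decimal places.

0.39655

Total with Status=maint: 138 + 74 + 94 + 42 = 348.
P(Plant=P2 | Status=maint) = 138/348 = 0.39655.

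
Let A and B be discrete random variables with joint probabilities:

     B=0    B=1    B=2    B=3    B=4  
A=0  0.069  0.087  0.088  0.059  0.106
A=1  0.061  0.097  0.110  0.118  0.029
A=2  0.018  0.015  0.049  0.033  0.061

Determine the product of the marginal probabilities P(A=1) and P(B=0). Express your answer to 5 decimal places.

0.06142

P(A=1) = 0.061 + 0.097 + 0.110 + 0.118 + 0.029 = 0.415.
P(B=0) = 0.069 + 0.061 + 0.018 = 0.148.
Product: 0.415 × 0.148 = 0.06142.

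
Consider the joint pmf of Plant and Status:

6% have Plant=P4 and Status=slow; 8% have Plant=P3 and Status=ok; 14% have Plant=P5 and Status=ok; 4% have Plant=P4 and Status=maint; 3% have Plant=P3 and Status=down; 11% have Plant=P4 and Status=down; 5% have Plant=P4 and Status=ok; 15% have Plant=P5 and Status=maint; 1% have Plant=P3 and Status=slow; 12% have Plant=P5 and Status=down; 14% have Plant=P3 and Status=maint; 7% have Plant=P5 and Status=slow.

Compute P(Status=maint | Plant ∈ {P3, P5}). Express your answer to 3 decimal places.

0.392

P(Plant=P3) = 0.08 + 0.01 + 0.03 + 0.14 = 0.26.
P(Plant=P5) = 0.14 + 0.07 + 0.12 + 0.15 = 0.48.
P(Plant ∈ {P3, P5}) = 0.26 + 0.48 = 0.74; P(Status=maint, Plant ∈ {P3, P5}) = 0.14 + 0.15 = 0.29.
P(Status=maint | Plant ∈ {P3, P5}) = 0.29/0.74 = 0.392.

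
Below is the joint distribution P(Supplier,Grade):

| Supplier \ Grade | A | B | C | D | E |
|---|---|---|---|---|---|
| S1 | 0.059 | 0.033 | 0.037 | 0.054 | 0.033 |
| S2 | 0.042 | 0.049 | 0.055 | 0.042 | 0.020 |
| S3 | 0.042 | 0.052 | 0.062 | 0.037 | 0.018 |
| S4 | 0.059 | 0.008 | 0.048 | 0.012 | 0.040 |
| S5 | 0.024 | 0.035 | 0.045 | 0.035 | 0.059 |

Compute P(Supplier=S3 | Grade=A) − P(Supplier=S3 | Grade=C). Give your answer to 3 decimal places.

-0.065

P(Grade=A) = 0.059 + 0.042 + 0.042 + 0.059 + 0.024 = 0.226; P(Supplier=S3 | Grade=A) = 0.042/0.226 = 0.1858.
P(Grade=C) = 0.037 + 0.055 + 0.062 + 0.048 + 0.045 = 0.247; P(Supplier=S3 | Grade=C) = 0.062/0.247 = 0.2510.
Difference = -0.065.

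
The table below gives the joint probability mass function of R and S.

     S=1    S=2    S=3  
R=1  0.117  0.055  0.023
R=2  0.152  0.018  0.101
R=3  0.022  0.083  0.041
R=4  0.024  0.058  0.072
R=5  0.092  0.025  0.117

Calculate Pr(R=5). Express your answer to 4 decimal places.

P(R=5) = 0.092 + 0.025 + 0.117 = 0.234.

0.2340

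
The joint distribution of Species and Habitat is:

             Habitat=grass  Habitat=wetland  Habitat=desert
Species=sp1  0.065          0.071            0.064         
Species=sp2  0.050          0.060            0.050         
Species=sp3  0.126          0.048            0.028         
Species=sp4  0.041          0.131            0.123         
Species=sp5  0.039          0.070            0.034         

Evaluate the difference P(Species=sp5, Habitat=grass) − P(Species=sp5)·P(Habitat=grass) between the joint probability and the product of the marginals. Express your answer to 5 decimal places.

P(Species=sp5) = 0.039 + 0.070 + 0.034 = 0.143.
P(Habitat=grass) = 0.065 + 0.050 + 0.126 + 0.041 + 0.039 = 0.321.
P(Species=sp5, Habitat=grass) − P(Species=sp5)P(Habitat=grass) = 0.039 − 0.143×0.321 = -0.00690.

-0.00690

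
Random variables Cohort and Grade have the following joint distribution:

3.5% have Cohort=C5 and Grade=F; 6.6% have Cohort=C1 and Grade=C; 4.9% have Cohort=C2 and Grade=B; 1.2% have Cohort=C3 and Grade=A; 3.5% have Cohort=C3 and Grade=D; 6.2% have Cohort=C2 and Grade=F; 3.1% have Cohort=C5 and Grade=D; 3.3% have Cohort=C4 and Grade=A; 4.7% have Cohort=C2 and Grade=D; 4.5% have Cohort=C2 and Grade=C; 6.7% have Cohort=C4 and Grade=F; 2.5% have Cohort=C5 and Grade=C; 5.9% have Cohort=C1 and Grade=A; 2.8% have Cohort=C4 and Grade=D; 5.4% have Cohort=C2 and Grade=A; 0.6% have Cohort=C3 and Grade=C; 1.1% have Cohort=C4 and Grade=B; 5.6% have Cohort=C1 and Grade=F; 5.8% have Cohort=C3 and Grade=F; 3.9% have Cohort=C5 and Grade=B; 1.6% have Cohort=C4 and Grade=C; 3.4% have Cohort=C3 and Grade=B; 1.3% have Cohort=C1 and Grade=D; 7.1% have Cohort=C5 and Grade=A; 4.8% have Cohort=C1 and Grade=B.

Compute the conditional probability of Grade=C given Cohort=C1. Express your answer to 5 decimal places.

P(Cohort=C1) = 0.059 + 0.048 + 0.066 + 0.013 + 0.056 = 0.242.
P(Grade=C | Cohort=C1) = 0.066/0.242 = 0.27273.

0.27273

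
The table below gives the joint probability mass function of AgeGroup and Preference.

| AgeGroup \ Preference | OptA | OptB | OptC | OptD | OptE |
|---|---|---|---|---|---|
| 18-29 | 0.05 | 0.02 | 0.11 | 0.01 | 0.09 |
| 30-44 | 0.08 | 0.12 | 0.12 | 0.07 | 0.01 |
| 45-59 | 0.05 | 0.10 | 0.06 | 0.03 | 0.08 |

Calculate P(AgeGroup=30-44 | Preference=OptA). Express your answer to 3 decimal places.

0.444

P(Preference=OptA) = 0.05 + 0.08 + 0.05 = 0.18.
P(AgeGroup=30-44 | Preference=OptA) = 0.08/0.18 = 0.444.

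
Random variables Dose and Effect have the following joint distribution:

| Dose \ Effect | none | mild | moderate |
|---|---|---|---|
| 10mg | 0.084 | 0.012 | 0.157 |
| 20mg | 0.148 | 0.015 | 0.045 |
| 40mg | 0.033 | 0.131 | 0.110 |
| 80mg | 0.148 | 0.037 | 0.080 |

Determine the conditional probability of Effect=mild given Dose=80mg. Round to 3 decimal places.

P(Dose=80mg) = 0.148 + 0.037 + 0.080 = 0.265.
P(Effect=mild | Dose=80mg) = 0.037/0.265 = 0.140.

0.140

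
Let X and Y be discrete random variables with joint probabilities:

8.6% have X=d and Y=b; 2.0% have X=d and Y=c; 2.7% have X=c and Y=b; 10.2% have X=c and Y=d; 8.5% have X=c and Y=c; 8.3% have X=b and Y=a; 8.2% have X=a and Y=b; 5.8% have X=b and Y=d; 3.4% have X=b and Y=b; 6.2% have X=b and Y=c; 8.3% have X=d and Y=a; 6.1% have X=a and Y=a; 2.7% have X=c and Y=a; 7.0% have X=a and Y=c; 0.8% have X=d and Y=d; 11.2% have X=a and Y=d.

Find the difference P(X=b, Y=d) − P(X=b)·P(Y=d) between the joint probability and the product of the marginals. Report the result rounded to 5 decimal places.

P(X=b) = 0.083 + 0.034 + 0.062 + 0.058 = 0.237.
P(Y=d) = 0.112 + 0.058 + 0.102 + 0.008 = 0.280.
P(X=b, Y=d) − P(X=b)P(Y=d) = 0.058 − 0.237×0.280 = -0.00836.

-0.00836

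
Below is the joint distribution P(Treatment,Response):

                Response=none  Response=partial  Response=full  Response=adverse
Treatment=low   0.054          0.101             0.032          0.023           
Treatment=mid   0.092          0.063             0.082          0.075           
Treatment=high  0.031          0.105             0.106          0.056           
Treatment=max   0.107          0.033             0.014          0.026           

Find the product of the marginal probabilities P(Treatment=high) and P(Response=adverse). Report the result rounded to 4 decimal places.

P(Treatment=high) = 0.031 + 0.105 + 0.106 + 0.056 = 0.298.
P(Response=adverse) = 0.023 + 0.075 + 0.056 + 0.026 = 0.180.
Product: 0.298 × 0.180 = 0.0536.

0.0536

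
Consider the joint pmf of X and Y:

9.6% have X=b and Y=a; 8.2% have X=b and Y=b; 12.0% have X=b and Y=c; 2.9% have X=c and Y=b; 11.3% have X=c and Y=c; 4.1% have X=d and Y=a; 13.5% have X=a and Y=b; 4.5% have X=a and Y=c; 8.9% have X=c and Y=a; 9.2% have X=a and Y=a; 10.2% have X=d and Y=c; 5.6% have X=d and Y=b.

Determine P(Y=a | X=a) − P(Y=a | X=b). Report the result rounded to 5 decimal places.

0.01609

P(X=a) = 0.092 + 0.135 + 0.045 = 0.272; P(Y=a | X=a) = 0.092/0.272 = 0.338235.
P(X=b) = 0.096 + 0.082 + 0.120 = 0.298; P(Y=a | X=b) = 0.096/0.298 = 0.322148.
Difference = 0.01609.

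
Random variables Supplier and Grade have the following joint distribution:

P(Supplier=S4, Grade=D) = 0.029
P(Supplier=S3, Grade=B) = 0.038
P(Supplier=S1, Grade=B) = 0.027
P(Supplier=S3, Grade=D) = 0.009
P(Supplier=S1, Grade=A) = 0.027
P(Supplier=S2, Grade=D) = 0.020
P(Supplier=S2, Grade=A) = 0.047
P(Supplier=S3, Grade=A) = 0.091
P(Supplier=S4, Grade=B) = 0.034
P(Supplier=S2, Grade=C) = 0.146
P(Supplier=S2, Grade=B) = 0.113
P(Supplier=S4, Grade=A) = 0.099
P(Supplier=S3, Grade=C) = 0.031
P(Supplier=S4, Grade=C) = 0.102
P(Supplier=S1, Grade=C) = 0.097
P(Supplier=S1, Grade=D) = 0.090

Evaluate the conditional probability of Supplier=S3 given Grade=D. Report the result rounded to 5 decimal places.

P(Grade=D) = 0.090 + 0.020 + 0.009 + 0.029 = 0.148.
P(Supplier=S3 | Grade=D) = 0.009/0.148 = 0.06081.

0.06081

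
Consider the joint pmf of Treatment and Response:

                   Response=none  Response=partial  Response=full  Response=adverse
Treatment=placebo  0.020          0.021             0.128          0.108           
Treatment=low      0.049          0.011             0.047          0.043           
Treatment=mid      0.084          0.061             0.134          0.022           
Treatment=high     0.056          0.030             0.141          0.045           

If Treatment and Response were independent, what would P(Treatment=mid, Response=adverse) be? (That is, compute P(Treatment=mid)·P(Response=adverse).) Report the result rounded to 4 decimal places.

P(Treatment=mid) = 0.084 + 0.061 + 0.134 + 0.022 = 0.301.
P(Response=adverse) = 0.108 + 0.043 + 0.022 + 0.045 = 0.218.
Product: 0.301 × 0.218 = 0.0656.

0.0656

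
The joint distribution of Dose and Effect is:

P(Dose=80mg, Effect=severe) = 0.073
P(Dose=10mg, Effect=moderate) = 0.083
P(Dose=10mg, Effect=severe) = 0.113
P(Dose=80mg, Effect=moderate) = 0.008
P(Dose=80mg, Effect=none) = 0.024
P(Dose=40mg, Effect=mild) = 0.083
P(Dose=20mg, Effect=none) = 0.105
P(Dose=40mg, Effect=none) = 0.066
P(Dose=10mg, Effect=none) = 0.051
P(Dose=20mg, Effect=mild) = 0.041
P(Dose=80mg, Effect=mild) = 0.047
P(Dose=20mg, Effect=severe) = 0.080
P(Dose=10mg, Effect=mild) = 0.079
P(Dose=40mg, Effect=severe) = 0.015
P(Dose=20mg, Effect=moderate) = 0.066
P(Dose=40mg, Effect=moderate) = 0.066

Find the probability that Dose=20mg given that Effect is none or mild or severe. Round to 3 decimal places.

0.291

P(Effect=none) = 0.051 + 0.105 + 0.066 + 0.024 = 0.246.
P(Effect=mild) = 0.079 + 0.041 + 0.083 + 0.047 = 0.250.
P(Effect=severe) = 0.113 + 0.080 + 0.015 + 0.073 = 0.281.
P(Effect ∈ {none, mild, severe}) = 0.246 + 0.250 + 0.281 = 0.777; P(Dose=20mg, Effect ∈ {none, mild, severe}) = 0.105 + 0.041 + 0.080 = 0.226.
P(Dose=20mg | Effect ∈ {none, mild, severe}) = 0.226/0.777 = 0.291.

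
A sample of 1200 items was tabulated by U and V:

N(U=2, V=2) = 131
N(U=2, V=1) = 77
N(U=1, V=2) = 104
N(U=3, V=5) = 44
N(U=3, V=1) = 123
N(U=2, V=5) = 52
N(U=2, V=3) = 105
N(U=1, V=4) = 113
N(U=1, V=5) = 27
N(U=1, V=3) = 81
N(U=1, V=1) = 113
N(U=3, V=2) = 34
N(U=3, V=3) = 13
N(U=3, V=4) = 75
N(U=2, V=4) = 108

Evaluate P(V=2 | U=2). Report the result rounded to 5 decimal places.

0.27696

Total with U=2: 77 + 131 + 105 + 108 + 52 = 473.
P(V=2 | U=2) = 131/473 = 0.27696.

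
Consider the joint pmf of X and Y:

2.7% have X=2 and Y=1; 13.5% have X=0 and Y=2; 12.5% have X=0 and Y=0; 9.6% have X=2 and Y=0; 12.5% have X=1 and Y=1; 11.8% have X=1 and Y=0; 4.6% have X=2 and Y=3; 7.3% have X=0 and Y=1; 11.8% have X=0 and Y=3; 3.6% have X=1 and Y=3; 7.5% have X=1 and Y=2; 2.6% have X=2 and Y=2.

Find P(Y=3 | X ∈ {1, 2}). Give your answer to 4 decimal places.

0.1494

P(X=1) = 0.118 + 0.125 + 0.075 + 0.036 = 0.354.
P(X=2) = 0.096 + 0.027 + 0.026 + 0.046 = 0.195.
P(X ∈ {1, 2}) = 0.354 + 0.195 = 0.549; P(Y=3, X ∈ {1, 2}) = 0.036 + 0.046 = 0.082.
P(Y=3 | X ∈ {1, 2}) = 0.082/0.549 = 0.1494.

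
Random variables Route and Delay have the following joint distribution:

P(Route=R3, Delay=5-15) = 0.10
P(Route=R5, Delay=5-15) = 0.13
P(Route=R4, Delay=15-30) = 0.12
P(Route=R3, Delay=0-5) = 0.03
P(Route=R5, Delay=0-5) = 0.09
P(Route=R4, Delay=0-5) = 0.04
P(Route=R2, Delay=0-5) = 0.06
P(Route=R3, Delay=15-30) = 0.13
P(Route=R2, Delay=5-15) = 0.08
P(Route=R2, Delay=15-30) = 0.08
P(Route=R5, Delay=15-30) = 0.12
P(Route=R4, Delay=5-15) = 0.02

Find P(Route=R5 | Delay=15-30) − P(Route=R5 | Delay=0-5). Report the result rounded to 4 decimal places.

-0.1424

P(Delay=15-30) = 0.08 + 0.13 + 0.12 + 0.12 = 0.45; P(Route=R5 | Delay=15-30) = 0.12/0.45 = 0.26667.
P(Delay=0-5) = 0.06 + 0.03 + 0.04 + 0.09 = 0.22; P(Route=R5 | Delay=0-5) = 0.09/0.22 = 0.40909.
Difference = -0.1424.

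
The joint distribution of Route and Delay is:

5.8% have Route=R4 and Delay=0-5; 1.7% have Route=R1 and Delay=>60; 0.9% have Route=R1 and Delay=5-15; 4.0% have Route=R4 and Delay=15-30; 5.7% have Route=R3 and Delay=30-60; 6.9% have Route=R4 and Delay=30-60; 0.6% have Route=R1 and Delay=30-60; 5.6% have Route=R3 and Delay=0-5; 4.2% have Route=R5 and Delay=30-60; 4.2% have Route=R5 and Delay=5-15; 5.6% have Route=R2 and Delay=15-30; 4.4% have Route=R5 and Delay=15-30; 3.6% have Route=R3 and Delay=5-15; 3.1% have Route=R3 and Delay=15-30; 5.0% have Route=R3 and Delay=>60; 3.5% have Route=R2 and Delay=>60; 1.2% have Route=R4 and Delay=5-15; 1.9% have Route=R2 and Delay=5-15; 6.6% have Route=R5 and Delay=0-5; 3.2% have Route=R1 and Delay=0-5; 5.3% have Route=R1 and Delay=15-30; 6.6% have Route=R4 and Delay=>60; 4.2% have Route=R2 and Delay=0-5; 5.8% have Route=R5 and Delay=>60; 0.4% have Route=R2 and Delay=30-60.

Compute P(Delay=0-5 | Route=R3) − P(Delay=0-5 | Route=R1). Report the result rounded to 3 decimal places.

-0.030

P(Route=R3) = 0.056 + 0.036 + 0.031 + 0.057 + 0.050 = 0.230; P(Delay=0-5 | Route=R3) = 0.056/0.230 = 0.2435.
P(Route=R1) = 0.032 + 0.009 + 0.053 + 0.006 + 0.017 = 0.117; P(Delay=0-5 | Route=R1) = 0.032/0.117 = 0.2735.
Difference = -0.030.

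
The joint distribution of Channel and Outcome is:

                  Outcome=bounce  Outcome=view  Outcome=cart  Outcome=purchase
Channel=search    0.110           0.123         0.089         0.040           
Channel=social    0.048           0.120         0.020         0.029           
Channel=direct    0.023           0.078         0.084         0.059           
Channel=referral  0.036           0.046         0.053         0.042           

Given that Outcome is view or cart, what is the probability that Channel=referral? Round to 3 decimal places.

P(Outcome=view) = 0.123 + 0.120 + 0.078 + 0.046 = 0.367.
P(Outcome=cart) = 0.089 + 0.020 + 0.084 + 0.053 = 0.246.
P(Outcome ∈ {view, cart}) = 0.367 + 0.246 = 0.613; P(Channel=referral, Outcome ∈ {view, cart}) = 0.046 + 0.053 = 0.099.
P(Channel=referral | Outcome ∈ {view, cart}) = 0.099/0.613 = 0.162.

0.162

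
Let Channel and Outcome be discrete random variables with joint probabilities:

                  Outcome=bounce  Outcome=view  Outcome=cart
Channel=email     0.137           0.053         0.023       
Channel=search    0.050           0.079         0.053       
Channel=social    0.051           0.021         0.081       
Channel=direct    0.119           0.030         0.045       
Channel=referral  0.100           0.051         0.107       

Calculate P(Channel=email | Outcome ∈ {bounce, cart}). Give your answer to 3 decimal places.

0.209

P(Outcome=bounce) = 0.137 + 0.050 + 0.051 + 0.119 + 0.100 = 0.457.
P(Outcome=cart) = 0.023 + 0.053 + 0.081 + 0.045 + 0.107 = 0.309.
P(Outcome ∈ {bounce, cart}) = 0.457 + 0.309 = 0.766; P(Channel=email, Outcome ∈ {bounce, cart}) = 0.137 + 0.023 = 0.160.
P(Channel=email | Outcome ∈ {bounce, cart}) = 0.160/0.766 = 0.209.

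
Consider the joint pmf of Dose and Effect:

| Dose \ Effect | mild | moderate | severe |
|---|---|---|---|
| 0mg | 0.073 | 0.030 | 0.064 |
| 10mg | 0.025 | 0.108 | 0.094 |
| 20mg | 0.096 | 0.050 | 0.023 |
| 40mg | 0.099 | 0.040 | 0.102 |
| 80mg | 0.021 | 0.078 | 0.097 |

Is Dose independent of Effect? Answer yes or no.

no

P(Dose=10mg) = 0.227 and P(Effect=mild) = 0.314, so their product is 0.07128, but P(Dose=10mg, Effect=mild) = 0.025. Since these differ, Dose and Effect are not independent.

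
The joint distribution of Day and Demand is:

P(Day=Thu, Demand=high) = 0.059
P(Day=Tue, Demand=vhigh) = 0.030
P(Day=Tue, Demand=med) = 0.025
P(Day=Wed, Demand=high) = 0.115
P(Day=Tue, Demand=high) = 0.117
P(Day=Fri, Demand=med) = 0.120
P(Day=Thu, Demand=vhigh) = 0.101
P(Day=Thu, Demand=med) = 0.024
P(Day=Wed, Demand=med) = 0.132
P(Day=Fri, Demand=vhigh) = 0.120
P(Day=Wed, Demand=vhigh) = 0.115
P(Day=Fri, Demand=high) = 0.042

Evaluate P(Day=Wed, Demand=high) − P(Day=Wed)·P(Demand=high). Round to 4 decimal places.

P(Day=Wed) = 0.132 + 0.115 + 0.115 = 0.362.
P(Demand=high) = 0.117 + 0.115 + 0.059 + 0.042 = 0.333.
P(Day=Wed, Demand=high) − P(Day=Wed)P(Demand=high) = 0.115 − 0.362×0.333 = -0.0055.

-0.0055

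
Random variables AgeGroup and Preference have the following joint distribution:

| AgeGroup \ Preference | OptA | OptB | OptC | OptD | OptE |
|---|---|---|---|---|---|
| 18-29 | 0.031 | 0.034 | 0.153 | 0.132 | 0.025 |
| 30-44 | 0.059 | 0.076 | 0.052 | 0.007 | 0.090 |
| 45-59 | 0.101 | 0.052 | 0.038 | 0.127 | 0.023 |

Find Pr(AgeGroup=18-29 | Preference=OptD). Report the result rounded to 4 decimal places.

0.4962

P(Preference=OptD) = 0.132 + 0.007 + 0.127 = 0.266.
P(AgeGroup=18-29 | Preference=OptD) = 0.132/0.266 = 0.4962.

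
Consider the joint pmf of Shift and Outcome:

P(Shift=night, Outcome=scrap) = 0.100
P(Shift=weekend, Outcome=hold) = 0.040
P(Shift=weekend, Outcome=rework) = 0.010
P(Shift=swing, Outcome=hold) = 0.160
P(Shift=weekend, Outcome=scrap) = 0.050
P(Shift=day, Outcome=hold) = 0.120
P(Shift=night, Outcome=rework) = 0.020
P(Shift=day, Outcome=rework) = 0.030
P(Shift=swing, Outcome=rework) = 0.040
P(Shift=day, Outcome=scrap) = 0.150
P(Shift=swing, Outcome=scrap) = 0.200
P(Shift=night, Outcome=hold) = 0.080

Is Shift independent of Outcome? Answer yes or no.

yes

Every cell satisfies P(Shift,Outcome) = P(Shift)·P(Outcome). For instance P(Shift=weekend) = 0.100, P(Outcome=hold) = 0.400, and 0.100×0.400 = 0.040 matches the joint entry. So Shift and Outcome are independent.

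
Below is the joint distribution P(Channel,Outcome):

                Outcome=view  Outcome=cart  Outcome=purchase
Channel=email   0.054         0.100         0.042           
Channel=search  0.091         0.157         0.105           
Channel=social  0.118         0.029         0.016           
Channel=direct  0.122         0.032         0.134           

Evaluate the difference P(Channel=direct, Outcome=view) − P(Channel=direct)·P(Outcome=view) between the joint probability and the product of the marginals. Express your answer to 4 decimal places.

0.0111

P(Channel=direct) = 0.122 + 0.032 + 0.134 = 0.288.
P(Outcome=view) = 0.054 + 0.091 + 0.118 + 0.122 = 0.385.
P(Channel=direct, Outcome=view) − P(Channel=direct)P(Outcome=view) = 0.122 − 0.288×0.385 = 0.0111.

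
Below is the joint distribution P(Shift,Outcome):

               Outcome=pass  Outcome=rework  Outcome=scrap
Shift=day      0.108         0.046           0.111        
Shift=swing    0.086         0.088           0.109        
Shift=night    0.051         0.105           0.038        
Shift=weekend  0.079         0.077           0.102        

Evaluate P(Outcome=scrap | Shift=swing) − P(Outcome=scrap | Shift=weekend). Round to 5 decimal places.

P(Shift=swing) = 0.086 + 0.088 + 0.109 = 0.283; P(Outcome=scrap | Shift=swing) = 0.109/0.283 = 0.385159.
P(Shift=weekend) = 0.079 + 0.077 + 0.102 = 0.258; P(Outcome=scrap | Shift=weekend) = 0.102/0.258 = 0.395349.
Difference = -0.01019.

-0.01019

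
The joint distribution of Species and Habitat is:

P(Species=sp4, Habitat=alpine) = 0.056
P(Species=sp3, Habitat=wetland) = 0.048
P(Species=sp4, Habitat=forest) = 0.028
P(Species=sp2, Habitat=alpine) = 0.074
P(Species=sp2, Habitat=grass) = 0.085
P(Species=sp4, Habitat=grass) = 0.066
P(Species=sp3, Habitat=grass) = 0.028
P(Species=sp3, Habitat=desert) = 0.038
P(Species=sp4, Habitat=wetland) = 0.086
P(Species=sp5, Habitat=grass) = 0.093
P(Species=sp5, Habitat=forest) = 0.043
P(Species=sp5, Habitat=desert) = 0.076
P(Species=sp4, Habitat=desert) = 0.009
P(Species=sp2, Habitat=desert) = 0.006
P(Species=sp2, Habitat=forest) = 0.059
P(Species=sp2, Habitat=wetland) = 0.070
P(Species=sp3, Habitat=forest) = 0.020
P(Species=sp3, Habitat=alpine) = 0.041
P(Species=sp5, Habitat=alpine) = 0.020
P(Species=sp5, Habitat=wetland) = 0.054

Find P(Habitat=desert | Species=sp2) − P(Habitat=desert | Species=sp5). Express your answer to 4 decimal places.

-0.2453

P(Species=sp2) = 0.059 + 0.085 + 0.070 + 0.006 + 0.074 = 0.294; P(Habitat=desert | Species=sp2) = 0.006/0.294 = 0.02041.
P(Species=sp5) = 0.043 + 0.093 + 0.054 + 0.076 + 0.020 = 0.286; P(Habitat=desert | Species=sp5) = 0.076/0.286 = 0.26573.
Difference = -0.2453.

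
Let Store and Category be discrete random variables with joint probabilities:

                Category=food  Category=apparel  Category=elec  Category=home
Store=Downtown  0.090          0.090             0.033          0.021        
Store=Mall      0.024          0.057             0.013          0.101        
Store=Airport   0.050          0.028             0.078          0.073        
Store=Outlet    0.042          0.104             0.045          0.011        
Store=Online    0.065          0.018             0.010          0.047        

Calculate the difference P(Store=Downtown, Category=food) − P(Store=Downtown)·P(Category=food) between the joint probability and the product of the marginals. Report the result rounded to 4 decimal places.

0.0266

P(Store=Downtown) = 0.090 + 0.090 + 0.033 + 0.021 = 0.234.
P(Category=food) = 0.090 + 0.024 + 0.050 + 0.042 + 0.065 = 0.271.
P(Store=Downtown, Category=food) − P(Store=Downtown)P(Category=food) = 0.090 − 0.234×0.271 = 0.0266.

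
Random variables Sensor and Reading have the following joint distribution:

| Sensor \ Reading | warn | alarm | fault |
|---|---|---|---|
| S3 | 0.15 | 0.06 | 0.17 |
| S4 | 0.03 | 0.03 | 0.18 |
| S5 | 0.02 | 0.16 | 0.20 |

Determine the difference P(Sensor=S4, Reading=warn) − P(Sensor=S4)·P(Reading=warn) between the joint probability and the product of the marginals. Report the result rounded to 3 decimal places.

-0.018

P(Sensor=S4) = 0.03 + 0.03 + 0.18 = 0.24.
P(Reading=warn) = 0.15 + 0.03 + 0.02 = 0.20.
P(Sensor=S4, Reading=warn) − P(Sensor=S4)P(Reading=warn) = 0.03 − 0.24×0.20 = -0.018.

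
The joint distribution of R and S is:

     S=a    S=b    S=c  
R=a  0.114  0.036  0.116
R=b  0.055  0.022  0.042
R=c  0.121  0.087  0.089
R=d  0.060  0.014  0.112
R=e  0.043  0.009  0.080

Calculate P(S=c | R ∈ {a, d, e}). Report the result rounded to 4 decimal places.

0.5274

P(R=a) = 0.114 + 0.036 + 0.116 = 0.266.
P(R=d) = 0.060 + 0.014 + 0.112 = 0.186.
P(R=e) = 0.043 + 0.009 + 0.080 = 0.132.
P(R ∈ {a, d, e}) = 0.266 + 0.186 + 0.132 = 0.584; P(S=c, R ∈ {a, d, e}) = 0.116 + 0.112 + 0.080 = 0.308.
P(S=c | R ∈ {a, d, e}) = 0.308/0.584 = 0.5274.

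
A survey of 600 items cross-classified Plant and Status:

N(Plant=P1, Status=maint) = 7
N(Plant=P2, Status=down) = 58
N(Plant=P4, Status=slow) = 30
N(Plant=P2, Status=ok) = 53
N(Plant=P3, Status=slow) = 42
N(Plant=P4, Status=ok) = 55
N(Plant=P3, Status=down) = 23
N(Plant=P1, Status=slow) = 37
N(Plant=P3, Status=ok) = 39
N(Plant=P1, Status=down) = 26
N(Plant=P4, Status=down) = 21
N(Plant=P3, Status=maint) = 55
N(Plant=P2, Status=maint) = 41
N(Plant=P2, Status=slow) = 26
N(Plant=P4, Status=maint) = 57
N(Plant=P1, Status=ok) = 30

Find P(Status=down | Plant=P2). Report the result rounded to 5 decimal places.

Total with Plant=P2: 53 + 26 + 58 + 41 = 178.
P(Status=down | Plant=P2) = 58/178 = 0.32584.

0.32584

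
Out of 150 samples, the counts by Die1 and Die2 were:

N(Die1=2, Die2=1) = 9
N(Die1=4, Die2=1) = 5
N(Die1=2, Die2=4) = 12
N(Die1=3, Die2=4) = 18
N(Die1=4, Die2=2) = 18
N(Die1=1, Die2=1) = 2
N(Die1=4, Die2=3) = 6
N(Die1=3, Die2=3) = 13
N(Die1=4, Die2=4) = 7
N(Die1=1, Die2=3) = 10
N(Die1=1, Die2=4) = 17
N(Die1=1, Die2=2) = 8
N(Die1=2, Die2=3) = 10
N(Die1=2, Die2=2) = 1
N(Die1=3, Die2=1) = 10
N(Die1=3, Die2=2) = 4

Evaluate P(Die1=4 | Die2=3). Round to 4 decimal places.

Total with Die2=3: 10 + 10 + 13 + 6 = 39.
P(Die1=4 | Die2=3) = 6/39 = 0.1538.

0.1538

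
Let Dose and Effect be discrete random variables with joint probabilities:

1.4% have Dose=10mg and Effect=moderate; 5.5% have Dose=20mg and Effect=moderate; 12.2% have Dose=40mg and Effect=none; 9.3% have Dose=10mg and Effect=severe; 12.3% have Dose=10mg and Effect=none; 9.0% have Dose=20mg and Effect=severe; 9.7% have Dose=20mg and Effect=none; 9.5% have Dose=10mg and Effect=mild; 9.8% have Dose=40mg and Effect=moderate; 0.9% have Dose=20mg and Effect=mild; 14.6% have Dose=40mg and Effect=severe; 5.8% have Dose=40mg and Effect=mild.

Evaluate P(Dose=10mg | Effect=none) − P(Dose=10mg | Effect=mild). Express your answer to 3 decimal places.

P(Effect=none) = 0.123 + 0.097 + 0.122 = 0.342; P(Dose=10mg | Effect=none) = 0.123/0.342 = 0.3596.
P(Effect=mild) = 0.095 + 0.009 + 0.058 = 0.162; P(Dose=10mg | Effect=mild) = 0.095/0.162 = 0.5864.
Difference = -0.227.

-0.227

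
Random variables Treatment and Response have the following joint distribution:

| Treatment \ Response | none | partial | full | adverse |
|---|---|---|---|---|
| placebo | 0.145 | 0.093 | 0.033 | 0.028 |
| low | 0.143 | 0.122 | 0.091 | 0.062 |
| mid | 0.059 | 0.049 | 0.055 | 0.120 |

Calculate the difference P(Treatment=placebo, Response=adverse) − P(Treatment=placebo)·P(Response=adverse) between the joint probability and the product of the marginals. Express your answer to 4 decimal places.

-0.0348

P(Treatment=placebo) = 0.145 + 0.093 + 0.033 + 0.028 = 0.299.
P(Response=adverse) = 0.028 + 0.062 + 0.120 = 0.210.
P(Treatment=placebo, Response=adverse) − P(Treatment=placebo)P(Response=adverse) = 0.028 − 0.299×0.210 = -0.0348.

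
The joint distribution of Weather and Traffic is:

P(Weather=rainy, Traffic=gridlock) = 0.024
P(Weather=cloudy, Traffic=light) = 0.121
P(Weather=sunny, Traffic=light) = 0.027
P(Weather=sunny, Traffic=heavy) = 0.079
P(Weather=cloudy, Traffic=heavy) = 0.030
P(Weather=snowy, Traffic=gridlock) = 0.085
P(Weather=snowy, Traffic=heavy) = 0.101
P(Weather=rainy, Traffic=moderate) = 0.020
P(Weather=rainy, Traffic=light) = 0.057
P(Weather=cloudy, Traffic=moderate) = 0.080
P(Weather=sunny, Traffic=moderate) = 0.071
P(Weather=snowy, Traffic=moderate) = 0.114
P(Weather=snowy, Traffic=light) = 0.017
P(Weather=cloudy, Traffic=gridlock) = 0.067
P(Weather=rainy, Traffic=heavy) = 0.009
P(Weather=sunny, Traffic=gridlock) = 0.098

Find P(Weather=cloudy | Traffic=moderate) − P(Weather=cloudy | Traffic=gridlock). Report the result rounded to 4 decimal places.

P(Traffic=moderate) = 0.071 + 0.080 + 0.020 + 0.114 = 0.285; P(Weather=cloudy | Traffic=moderate) = 0.080/0.285 = 0.28070.
P(Traffic=gridlock) = 0.098 + 0.067 + 0.024 + 0.085 = 0.274; P(Weather=cloudy | Traffic=gridlock) = 0.067/0.274 = 0.24453.
Difference = 0.0362.

0.0362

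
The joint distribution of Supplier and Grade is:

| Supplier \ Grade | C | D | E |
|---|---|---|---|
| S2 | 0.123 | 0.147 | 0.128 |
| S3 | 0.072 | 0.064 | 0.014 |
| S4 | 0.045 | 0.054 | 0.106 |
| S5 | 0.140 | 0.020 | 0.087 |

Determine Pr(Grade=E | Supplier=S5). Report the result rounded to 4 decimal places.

P(Supplier=S5) = 0.140 + 0.020 + 0.087 = 0.247.
P(Grade=E | Supplier=S5) = 0.087/0.247 = 0.3522.

0.3522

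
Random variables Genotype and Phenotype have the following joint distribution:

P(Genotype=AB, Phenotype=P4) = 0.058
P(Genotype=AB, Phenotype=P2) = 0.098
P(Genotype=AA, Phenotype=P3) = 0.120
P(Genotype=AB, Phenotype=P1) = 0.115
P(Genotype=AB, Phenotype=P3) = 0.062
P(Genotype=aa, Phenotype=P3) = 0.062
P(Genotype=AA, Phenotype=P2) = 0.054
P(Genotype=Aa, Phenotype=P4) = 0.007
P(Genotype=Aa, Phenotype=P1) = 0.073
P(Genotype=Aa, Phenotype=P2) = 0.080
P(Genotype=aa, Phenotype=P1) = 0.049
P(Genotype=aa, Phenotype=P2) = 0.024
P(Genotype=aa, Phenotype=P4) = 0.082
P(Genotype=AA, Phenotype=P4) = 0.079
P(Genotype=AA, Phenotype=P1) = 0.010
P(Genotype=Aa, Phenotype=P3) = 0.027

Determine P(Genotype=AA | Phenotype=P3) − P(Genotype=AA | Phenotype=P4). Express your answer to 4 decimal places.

0.0932

P(Phenotype=P3) = 0.120 + 0.027 + 0.062 + 0.062 = 0.271; P(Genotype=AA | Phenotype=P3) = 0.120/0.271 = 0.44280.
P(Phenotype=P4) = 0.079 + 0.007 + 0.082 + 0.058 = 0.226; P(Genotype=AA | Phenotype=P4) = 0.079/0.226 = 0.34956.
Difference = 0.0932.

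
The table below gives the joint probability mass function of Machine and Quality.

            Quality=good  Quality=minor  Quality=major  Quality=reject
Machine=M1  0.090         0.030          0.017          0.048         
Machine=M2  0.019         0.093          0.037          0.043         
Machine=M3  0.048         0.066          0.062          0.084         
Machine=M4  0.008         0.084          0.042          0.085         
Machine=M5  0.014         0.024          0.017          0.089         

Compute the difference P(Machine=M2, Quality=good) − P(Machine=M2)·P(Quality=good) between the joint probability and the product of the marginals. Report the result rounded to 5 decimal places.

P(Machine=M2) = 0.019 + 0.093 + 0.037 + 0.043 = 0.192.
P(Quality=good) = 0.090 + 0.019 + 0.048 + 0.008 + 0.014 = 0.179.
P(Machine=M2, Quality=good) − P(Machine=M2)P(Quality=good) = 0.019 − 0.192×0.179 = -0.01537.

-0.01537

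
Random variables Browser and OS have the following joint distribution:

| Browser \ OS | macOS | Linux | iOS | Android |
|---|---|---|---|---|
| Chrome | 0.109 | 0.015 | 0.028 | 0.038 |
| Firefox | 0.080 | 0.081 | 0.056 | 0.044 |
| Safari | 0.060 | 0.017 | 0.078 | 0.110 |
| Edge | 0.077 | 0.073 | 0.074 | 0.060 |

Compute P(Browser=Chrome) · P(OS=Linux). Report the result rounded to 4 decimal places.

P(Browser=Chrome) = 0.109 + 0.015 + 0.028 + 0.038 = 0.190.
P(OS=Linux) = 0.015 + 0.081 + 0.017 + 0.073 = 0.186.
Product: 0.190 × 0.186 = 0.0353.

0.0353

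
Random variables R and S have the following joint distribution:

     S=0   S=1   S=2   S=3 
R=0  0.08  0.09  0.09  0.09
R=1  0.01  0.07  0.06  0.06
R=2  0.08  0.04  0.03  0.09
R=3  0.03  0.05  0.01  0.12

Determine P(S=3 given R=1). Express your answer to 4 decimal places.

0.3000

P(R=1) = 0.01 + 0.07 + 0.06 + 0.06 = 0.20.
P(S=3 | R=1) = 0.06/0.20 = 0.3000.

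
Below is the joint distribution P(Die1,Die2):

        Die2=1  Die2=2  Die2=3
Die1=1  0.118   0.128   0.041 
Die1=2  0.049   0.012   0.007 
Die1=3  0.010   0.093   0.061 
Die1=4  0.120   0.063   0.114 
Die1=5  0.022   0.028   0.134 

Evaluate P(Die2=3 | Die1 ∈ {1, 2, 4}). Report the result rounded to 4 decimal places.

0.2485

P(Die1=1) = 0.118 + 0.128 + 0.041 = 0.287.
P(Die1=2) = 0.049 + 0.012 + 0.007 = 0.068.
P(Die1=4) = 0.120 + 0.063 + 0.114 = 0.297.
P(Die1 ∈ {1, 2, 4}) = 0.287 + 0.068 + 0.297 = 0.652; P(Die2=3, Die1 ∈ {1, 2, 4}) = 0.041 + 0.007 + 0.114 = 0.162.
P(Die2=3 | Die1 ∈ {1, 2, 4}) = 0.162/0.652 = 0.2485.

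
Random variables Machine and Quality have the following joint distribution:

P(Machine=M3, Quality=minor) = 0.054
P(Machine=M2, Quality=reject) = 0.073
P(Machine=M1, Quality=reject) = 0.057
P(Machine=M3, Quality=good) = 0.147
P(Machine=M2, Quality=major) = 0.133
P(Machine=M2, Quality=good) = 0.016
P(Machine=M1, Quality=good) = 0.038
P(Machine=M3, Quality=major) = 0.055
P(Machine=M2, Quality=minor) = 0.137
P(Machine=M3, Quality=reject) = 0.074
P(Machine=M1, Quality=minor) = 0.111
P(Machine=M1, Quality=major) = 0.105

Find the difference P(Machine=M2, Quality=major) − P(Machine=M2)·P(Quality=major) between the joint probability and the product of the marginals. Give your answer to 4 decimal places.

0.0278

P(Machine=M2) = 0.016 + 0.137 + 0.133 + 0.073 = 0.359.
P(Quality=major) = 0.105 + 0.133 + 0.055 = 0.293.
P(Machine=M2, Quality=major) − P(Machine=M2)P(Quality=major) = 0.133 − 0.359×0.293 = 0.0278.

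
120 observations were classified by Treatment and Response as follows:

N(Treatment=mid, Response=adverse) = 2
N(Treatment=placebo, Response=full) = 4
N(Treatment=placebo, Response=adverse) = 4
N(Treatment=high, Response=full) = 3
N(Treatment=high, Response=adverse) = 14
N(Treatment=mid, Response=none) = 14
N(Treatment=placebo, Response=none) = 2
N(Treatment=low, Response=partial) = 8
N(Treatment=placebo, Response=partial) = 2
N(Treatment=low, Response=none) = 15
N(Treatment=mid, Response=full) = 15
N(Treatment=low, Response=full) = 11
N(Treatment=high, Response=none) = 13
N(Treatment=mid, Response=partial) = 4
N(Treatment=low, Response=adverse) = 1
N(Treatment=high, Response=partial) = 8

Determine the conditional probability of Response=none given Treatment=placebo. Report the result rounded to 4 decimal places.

0.1667

Total with Treatment=placebo: 2 + 2 + 4 + 4 = 12.
P(Response=none | Treatment=placebo) = 2/12 = 0.1667.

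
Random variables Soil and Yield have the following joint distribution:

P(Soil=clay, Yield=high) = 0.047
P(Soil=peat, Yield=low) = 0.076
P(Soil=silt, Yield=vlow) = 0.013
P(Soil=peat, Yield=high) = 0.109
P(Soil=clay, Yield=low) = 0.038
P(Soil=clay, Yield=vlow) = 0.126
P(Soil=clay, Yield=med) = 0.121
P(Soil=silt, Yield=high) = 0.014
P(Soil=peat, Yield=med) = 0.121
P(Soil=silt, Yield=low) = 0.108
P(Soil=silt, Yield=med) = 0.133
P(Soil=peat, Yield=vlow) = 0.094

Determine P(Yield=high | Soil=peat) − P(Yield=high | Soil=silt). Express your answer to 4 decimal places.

P(Soil=peat) = 0.094 + 0.076 + 0.121 + 0.109 = 0.400; P(Yield=high | Soil=peat) = 0.109/0.400 = 0.27250.
P(Soil=silt) = 0.013 + 0.108 + 0.133 + 0.014 = 0.268; P(Yield=high | Soil=silt) = 0.014/0.268 = 0.05224.
Difference = 0.2203.

0.2203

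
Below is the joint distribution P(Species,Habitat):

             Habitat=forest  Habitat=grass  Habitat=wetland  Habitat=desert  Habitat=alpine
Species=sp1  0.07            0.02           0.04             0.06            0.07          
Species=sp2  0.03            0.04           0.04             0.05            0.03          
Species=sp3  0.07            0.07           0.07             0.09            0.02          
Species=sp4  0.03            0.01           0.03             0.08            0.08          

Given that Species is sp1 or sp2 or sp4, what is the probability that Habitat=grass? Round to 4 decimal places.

0.1029

P(Species=sp1) = 0.07 + 0.02 + 0.04 + 0.06 + 0.07 = 0.26.
P(Species=sp2) = 0.03 + 0.04 + 0.04 + 0.05 + 0.03 = 0.19.
P(Species=sp4) = 0.03 + 0.01 + 0.03 + 0.08 + 0.08 = 0.23.
P(Species ∈ {sp1, sp2, sp4}) = 0.26 + 0.19 + 0.23 = 0.68; P(Habitat=grass, Species ∈ {sp1, sp2, sp4}) = 0.02 + 0.04 + 0.01 = 0.07.
P(Habitat=grass | Species ∈ {sp1, sp2, sp4}) = 0.07/0.68 = 0.1029.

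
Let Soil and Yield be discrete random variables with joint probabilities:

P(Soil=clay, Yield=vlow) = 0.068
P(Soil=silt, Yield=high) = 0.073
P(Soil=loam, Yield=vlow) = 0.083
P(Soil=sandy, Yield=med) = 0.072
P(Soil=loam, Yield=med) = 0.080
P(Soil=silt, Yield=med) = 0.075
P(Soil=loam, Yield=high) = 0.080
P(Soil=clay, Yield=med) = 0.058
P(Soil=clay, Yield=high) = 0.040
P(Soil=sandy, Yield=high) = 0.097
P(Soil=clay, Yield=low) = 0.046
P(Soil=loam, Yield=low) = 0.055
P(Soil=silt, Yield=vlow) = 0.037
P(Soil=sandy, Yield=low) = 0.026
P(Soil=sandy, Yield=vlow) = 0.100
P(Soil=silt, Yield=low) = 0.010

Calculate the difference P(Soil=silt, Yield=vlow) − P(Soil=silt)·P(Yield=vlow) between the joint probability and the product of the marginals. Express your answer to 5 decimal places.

-0.01916

P(Soil=silt) = 0.037 + 0.010 + 0.075 + 0.073 = 0.195.
P(Yield=vlow) = 0.100 + 0.083 + 0.068 + 0.037 = 0.288.
P(Soil=silt, Yield=vlow) − P(Soil=silt)P(Yield=vlow) = 0.037 − 0.195×0.288 = -0.01916.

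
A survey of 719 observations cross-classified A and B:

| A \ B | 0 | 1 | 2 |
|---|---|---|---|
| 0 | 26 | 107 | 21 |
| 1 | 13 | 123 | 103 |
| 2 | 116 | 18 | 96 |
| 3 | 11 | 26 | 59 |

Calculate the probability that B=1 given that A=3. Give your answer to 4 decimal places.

Total with A=3: 11 + 26 + 59 = 96.
P(B=1 | A=3) = 26/96 = 0.2708.

0.2708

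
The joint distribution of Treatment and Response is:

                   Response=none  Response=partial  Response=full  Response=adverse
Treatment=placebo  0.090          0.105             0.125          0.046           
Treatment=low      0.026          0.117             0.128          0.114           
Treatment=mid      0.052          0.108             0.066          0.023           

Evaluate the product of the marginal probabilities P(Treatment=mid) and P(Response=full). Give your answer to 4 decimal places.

0.0794

P(Treatment=mid) = 0.052 + 0.108 + 0.066 + 0.023 = 0.249.
P(Response=full) = 0.125 + 0.128 + 0.066 = 0.319.
Product: 0.249 × 0.319 = 0.0794.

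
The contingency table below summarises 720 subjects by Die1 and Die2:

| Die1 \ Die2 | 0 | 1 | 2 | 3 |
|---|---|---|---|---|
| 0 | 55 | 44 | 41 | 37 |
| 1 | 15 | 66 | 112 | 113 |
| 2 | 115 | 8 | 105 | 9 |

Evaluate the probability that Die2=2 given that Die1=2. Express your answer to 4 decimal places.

Total with Die1=2: 115 + 8 + 105 + 9 = 237.
P(Die2=2 | Die1=2) = 105/237 = 0.4430.

0.4430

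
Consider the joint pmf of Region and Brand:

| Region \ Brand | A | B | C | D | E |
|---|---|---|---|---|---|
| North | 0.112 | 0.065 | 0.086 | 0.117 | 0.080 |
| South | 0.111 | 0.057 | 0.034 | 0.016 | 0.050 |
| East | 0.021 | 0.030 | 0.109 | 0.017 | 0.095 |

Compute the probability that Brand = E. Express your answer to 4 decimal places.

P(Brand=E) = 0.080 + 0.050 + 0.095 = 0.225.

0.2250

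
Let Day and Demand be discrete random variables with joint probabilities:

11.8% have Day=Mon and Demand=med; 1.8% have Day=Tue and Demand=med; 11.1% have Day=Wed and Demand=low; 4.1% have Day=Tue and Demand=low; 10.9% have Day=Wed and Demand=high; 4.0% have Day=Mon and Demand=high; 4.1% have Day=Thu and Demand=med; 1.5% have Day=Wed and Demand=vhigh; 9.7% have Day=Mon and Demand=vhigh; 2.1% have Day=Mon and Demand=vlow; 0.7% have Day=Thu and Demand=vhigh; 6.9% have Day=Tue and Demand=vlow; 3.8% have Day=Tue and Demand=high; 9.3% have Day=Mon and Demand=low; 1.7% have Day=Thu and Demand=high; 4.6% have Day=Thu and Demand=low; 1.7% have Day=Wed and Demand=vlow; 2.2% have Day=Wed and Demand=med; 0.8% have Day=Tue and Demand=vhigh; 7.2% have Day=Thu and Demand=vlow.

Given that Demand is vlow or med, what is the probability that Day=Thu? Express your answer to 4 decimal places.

P(Demand=vlow) = 0.021 + 0.069 + 0.017 + 0.072 = 0.179.
P(Demand=med) = 0.118 + 0.018 + 0.022 + 0.041 = 0.199.
P(Demand ∈ {vlow, med}) = 0.179 + 0.199 = 0.378; P(Day=Thu, Demand ∈ {vlow, med}) = 0.072 + 0.041 = 0.113.
P(Day=Thu | Demand ∈ {vlow, med}) = 0.113/0.378 = 0.2989.

0.2989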